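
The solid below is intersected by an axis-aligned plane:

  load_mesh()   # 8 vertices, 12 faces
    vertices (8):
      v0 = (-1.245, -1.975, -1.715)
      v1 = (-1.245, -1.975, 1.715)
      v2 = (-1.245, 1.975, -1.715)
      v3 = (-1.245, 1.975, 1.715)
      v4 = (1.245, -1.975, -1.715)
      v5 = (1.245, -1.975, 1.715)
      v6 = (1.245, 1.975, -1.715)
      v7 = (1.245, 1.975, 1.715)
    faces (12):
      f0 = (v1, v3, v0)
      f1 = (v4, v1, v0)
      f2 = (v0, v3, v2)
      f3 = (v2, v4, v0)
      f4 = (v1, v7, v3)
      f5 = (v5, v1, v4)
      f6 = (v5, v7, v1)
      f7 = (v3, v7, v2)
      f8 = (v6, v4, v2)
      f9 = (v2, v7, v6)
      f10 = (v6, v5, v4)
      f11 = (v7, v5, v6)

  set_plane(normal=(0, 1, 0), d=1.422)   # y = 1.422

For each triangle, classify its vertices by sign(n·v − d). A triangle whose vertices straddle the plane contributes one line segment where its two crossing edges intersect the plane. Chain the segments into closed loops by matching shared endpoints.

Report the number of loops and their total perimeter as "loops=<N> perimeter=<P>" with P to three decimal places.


Straddling triangles (8 of 12):
  (v1,v3,v0) [-+-] → (-1.245, 1.422, 1.715)–(-1.245, 1.422, 1.2348)  len=0.4802
  (v0,v3,v2) [-++] → (-1.245, 1.422, 1.2348)–(-1.245, 1.422, -1.715)  len=2.9498
  (v2,v4,v0) [+--] → (-0.8964, 1.422, -1.715)–(-1.245, 1.422, -1.715)  len=0.3486
  (v1,v7,v3) [-++] → (0.8964, 1.422, 1.715)–(-1.245, 1.422, 1.715)  len=2.1414
  (v5,v7,v1) [-+-] → (1.245, 1.422, 1.715)–(0.8964, 1.422, 1.715)  len=0.3486
  (v6,v4,v2) [+-+] → (1.245, 1.422, -1.715)–(-0.8964, 1.422, -1.715)  len=2.1414
  (v6,v5,v4) [+--] → (1.245, 1.422, -1.2348)–(1.245, 1.422, -1.715)  len=0.4802
  (v7,v5,v6) [+-+] → (1.245, 1.422, 1.715)–(1.245, 1.422, -1.2348)  len=2.9498

Chained into 1 loop(s):
  loop 1: 8 segments, perimeter = 11.8400
Total perimeter = 11.840

loops=1 perimeter=11.840


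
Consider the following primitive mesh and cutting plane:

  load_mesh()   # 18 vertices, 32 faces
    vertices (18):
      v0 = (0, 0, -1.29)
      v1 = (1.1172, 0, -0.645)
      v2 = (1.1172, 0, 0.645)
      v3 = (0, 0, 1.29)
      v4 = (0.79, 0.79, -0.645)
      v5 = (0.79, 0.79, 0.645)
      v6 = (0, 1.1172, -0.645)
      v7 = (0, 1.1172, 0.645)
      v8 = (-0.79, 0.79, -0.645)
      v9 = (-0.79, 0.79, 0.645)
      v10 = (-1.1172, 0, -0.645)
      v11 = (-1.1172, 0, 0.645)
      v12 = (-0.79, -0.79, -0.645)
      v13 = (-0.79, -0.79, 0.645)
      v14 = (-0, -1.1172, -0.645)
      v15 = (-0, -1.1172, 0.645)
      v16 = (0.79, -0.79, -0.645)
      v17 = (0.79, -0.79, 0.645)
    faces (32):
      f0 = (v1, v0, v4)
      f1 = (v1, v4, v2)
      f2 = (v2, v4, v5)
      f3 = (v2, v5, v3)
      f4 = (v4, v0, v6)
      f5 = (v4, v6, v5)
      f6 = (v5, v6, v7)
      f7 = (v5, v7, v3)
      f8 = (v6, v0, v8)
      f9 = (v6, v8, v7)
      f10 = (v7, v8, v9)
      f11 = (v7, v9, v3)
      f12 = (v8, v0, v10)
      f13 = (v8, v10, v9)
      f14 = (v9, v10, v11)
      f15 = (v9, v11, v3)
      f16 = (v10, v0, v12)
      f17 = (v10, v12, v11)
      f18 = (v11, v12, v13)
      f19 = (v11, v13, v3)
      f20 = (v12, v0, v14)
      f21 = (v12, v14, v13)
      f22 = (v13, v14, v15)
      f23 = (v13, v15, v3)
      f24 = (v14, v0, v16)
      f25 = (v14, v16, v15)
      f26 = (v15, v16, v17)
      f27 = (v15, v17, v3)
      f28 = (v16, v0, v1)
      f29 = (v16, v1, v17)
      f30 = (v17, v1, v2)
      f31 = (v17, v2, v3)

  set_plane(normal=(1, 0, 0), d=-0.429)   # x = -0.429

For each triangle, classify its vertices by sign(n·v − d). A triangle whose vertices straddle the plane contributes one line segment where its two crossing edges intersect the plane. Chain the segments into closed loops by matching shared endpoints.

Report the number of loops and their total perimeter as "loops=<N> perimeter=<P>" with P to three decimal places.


Straddling triangles (12 of 32):
  (v6,v0,v8) [++-] → (-0.429, 0.429, -0.939741)–(-0.429, 0.939518, -0.645)  len=0.5895
  (v6,v8,v7) [+-+] → (-0.429, 0.939518, -0.645)–(-0.429, 0.939518, -0.055519)  len=0.5895
  (v7,v8,v9) [+--] → (-0.429, 0.939518, -0.055519)–(-0.429, 0.939518, 0.645)  len=0.7005
  (v7,v9,v3) [+-+] → (-0.429, 0.939518, 0.645)–(-0.429, 0.429, 0.939741)  len=0.5895
  (v8,v0,v10) [-+-] → (-0.429, 0.429, -0.939741)–(-0.429, 0, -1.04232)  len=0.4411
  (v9,v11,v3) [--+] → (-0.429, 0, 1.04232)–(-0.429, 0.429, 0.939741)  len=0.4411
  (v10,v0,v12) [-+-] → (-0.429, 0, -1.04232)–(-0.429, -0.429, -0.939741)  len=0.4411
  (v11,v13,v3) [--+] → (-0.429, -0.429, 0.939741)–(-0.429, 0, 1.04232)  len=0.4411
  (v12,v0,v14) [-++] → (-0.429, -0.429, -0.939741)–(-0.429, -0.939518, -0.645)  len=0.5895
  (v12,v14,v13) [-+-] → (-0.429, -0.939518, -0.645)–(-0.429, -0.939518, 0.055519)  len=0.7005
  (v13,v14,v15) [-++] → (-0.429, -0.939518, 0.055519)–(-0.429, -0.939518, 0.645)  len=0.5895
  (v13,v15,v3) [-++] → (-0.429, -0.939518, 0.645)–(-0.429, -0.429, 0.939741)  len=0.5895

Chained into 1 loop(s):
  loop 1: 12 segments, perimeter = 6.7023
Total perimeter = 6.702

loops=1 perimeter=6.702


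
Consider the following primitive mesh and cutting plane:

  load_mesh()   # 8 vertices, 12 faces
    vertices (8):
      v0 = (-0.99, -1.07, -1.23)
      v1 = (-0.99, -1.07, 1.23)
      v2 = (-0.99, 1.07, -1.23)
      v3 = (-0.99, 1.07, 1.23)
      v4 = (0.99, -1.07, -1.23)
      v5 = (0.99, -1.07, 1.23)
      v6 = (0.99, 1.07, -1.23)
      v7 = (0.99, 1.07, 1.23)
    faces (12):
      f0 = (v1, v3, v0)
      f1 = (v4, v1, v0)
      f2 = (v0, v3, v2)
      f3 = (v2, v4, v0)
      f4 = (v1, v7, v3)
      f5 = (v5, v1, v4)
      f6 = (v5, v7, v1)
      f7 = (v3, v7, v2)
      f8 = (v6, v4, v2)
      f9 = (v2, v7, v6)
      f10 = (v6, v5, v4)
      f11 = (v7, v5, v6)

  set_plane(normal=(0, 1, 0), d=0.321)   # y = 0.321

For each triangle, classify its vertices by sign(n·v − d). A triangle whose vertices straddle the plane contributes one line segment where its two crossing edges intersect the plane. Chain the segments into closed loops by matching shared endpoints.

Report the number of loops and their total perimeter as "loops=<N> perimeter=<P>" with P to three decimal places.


loops=1 perimeter=8.880

Straddling triangles (8 of 12):
  (v1,v3,v0) [-+-] → (-0.99, 0.321, 1.23)–(-0.99, 0.321, 0.369)  len=0.8610
  (v0,v3,v2) [-++] → (-0.99, 0.321, 0.369)–(-0.99, 0.321, -1.23)  len=1.5990
  (v2,v4,v0) [+--] → (-0.297, 0.321, -1.23)–(-0.99, 0.321, -1.23)  len=0.6930
  (v1,v7,v3) [-++] → (0.297, 0.321, 1.23)–(-0.99, 0.321, 1.23)  len=1.2870
  (v5,v7,v1) [-+-] → (0.99, 0.321, 1.23)–(0.297, 0.321, 1.23)  len=0.6930
  (v6,v4,v2) [+-+] → (0.99, 0.321, -1.23)–(-0.297, 0.321, -1.23)  len=1.2870
  (v6,v5,v4) [+--] → (0.99, 0.321, -0.369)–(0.99, 0.321, -1.23)  len=0.8610
  (v7,v5,v6) [+-+] → (0.99, 0.321, 1.23)–(0.99, 0.321, -0.369)  len=1.5990

Chained into 1 loop(s):
  loop 1: 8 segments, perimeter = 8.8800
Total perimeter = 8.880


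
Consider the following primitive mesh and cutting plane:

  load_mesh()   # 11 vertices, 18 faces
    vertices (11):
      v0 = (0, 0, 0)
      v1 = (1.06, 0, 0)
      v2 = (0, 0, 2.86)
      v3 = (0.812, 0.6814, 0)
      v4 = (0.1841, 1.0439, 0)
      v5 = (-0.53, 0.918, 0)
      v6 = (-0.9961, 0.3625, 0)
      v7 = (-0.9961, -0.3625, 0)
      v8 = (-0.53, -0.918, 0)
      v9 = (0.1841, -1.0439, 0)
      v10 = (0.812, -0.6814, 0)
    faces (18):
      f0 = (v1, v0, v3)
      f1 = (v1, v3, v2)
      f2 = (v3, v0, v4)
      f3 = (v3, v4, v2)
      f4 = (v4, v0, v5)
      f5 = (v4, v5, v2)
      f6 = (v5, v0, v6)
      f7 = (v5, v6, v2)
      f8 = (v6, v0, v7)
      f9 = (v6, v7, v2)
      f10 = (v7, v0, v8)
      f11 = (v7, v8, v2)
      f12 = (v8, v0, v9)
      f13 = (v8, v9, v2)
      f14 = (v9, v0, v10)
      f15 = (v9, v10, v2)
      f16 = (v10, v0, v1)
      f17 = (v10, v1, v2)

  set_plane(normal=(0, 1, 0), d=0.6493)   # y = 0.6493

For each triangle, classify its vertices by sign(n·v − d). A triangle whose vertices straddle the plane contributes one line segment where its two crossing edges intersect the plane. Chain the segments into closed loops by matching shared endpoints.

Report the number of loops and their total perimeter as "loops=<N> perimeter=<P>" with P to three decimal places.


loops=1 perimeter=4.343

Straddling triangles (8 of 18):
  (v1,v0,v3) [--+] → (0.773748, 0.6493, 0)–(0.823683, 0.6493, 0)  len=0.0499
  (v1,v3,v2) [-+-] → (0.823683, 0.6493, 0)–(0.773748, 0.6493, 0.134731)  len=0.1437
  (v3,v0,v4) [+-+] → (0.773748, 0.6493, 0)–(0.114509, 0.6493, 0)  len=0.6592
  (v3,v4,v2) [++-] → (0.114509, 0.6493, 1.0811)–(0.773748, 0.6493, 0.134731)  len=1.1533
  (v4,v0,v5) [+-+] → (0.114509, 0.6493, 0)–(-0.374868, 0.6493, 0)  len=0.4894
  (v4,v5,v2) [++-] → (-0.374868, 0.6493, 0.837126)–(0.114509, 0.6493, 1.0811)  len=0.5468
  (v5,v0,v6) [+--] → (-0.374868, 0.6493, 0)–(-0.755456, 0.6493, 0)  len=0.3806
  (v5,v6,v2) [+--] → (-0.755456, 0.6493, 0)–(-0.374868, 0.6493, 0.837126)  len=0.9196

Chained into 1 loop(s):
  loop 1: 8 segments, perimeter = 4.3426
Total perimeter = 4.343


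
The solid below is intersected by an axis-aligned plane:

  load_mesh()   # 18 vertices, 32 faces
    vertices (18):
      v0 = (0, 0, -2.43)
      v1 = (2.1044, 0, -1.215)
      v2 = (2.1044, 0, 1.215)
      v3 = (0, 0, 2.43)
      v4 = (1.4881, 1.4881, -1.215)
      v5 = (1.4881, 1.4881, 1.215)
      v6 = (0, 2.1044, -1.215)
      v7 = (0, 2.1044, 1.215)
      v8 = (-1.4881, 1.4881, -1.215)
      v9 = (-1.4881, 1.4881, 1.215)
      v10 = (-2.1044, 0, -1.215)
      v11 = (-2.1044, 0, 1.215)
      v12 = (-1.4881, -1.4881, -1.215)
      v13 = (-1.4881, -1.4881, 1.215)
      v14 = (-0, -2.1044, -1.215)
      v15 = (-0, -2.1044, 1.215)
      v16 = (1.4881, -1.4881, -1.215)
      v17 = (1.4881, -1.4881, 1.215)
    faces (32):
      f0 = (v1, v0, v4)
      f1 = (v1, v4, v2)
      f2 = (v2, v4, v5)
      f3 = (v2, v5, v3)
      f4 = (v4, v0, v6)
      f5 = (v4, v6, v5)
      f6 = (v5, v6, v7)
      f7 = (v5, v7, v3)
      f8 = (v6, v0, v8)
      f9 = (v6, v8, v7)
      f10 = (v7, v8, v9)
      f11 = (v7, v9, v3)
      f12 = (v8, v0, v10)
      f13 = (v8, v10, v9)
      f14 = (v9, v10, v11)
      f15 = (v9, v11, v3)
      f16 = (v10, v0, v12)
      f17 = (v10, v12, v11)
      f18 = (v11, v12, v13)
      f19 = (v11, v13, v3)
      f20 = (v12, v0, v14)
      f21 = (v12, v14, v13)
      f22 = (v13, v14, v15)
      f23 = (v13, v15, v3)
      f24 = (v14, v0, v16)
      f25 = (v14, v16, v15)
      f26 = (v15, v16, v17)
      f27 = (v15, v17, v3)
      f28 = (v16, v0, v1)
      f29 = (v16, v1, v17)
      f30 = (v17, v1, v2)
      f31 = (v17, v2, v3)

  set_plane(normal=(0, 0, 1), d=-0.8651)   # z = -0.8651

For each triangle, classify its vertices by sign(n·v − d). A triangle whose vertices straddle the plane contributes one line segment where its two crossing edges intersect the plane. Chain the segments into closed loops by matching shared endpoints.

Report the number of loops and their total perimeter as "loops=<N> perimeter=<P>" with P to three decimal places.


Straddling triangles (16 of 32):
  (v1,v4,v2) [--+] → (1.57684, 1.27383, -0.8651)–(2.1044, 0, -0.8651)  len=1.3787
  (v2,v4,v5) [+-+] → (1.57684, 1.27383, -0.8651)–(1.4881, 1.4881, -0.8651)  len=0.2319
  (v4,v6,v5) [--+] → (0.214274, 2.01566, -0.8651)–(1.4881, 1.4881, -0.8651)  len=1.3787
  (v5,v6,v7) [+-+] → (0.214274, 2.01566, -0.8651)–(0, 2.1044, -0.8651)  len=0.2319
  (v6,v8,v7) [--+] → (-1.27383, 1.57684, -0.8651)–(0, 2.1044, -0.8651)  len=1.3787
  (v7,v8,v9) [+-+] → (-1.27383, 1.57684, -0.8651)–(-1.4881, 1.4881, -0.8651)  len=0.2319
  (v8,v10,v9) [--+] → (-2.01566, 0.214274, -0.8651)–(-1.4881, 1.4881, -0.8651)  len=1.3787
  (v9,v10,v11) [+-+] → (-2.01566, 0.214274, -0.8651)–(-2.1044, 0, -0.8651)  len=0.2319
  (v10,v12,v11) [--+] → (-1.57684, -1.27383, -0.8651)–(-2.1044, 0, -0.8651)  len=1.3787
  (v11,v12,v13) [+-+] → (-1.57684, -1.27383, -0.8651)–(-1.4881, -1.4881, -0.8651)  len=0.2319
  (v12,v14,v13) [--+] → (-0.214274, -2.01566, -0.8651)–(-1.4881, -1.4881, -0.8651)  len=1.3787
  (v13,v14,v15) [+-+] → (-0.214274, -2.01566, -0.8651)–(0, -2.1044, -0.8651)  len=0.2319
  (v14,v16,v15) [--+] → (1.27383, -1.57684, -0.8651)–(0, -2.1044, -0.8651)  len=1.3787
  (v15,v16,v17) [+-+] → (1.27383, -1.57684, -0.8651)–(1.4881, -1.4881, -0.8651)  len=0.2319
  (v16,v1,v17) [--+] → (2.01566, -0.214274, -0.8651)–(1.4881, -1.4881, -0.8651)  len=1.3787
  (v17,v1,v2) [+-+] → (2.01566, -0.214274, -0.8651)–(2.1044, 0, -0.8651)  len=0.2319

Chained into 1 loop(s):
  loop 1: 16 segments, perimeter = 12.8854
Total perimeter = 12.885

loops=1 perimeter=12.885


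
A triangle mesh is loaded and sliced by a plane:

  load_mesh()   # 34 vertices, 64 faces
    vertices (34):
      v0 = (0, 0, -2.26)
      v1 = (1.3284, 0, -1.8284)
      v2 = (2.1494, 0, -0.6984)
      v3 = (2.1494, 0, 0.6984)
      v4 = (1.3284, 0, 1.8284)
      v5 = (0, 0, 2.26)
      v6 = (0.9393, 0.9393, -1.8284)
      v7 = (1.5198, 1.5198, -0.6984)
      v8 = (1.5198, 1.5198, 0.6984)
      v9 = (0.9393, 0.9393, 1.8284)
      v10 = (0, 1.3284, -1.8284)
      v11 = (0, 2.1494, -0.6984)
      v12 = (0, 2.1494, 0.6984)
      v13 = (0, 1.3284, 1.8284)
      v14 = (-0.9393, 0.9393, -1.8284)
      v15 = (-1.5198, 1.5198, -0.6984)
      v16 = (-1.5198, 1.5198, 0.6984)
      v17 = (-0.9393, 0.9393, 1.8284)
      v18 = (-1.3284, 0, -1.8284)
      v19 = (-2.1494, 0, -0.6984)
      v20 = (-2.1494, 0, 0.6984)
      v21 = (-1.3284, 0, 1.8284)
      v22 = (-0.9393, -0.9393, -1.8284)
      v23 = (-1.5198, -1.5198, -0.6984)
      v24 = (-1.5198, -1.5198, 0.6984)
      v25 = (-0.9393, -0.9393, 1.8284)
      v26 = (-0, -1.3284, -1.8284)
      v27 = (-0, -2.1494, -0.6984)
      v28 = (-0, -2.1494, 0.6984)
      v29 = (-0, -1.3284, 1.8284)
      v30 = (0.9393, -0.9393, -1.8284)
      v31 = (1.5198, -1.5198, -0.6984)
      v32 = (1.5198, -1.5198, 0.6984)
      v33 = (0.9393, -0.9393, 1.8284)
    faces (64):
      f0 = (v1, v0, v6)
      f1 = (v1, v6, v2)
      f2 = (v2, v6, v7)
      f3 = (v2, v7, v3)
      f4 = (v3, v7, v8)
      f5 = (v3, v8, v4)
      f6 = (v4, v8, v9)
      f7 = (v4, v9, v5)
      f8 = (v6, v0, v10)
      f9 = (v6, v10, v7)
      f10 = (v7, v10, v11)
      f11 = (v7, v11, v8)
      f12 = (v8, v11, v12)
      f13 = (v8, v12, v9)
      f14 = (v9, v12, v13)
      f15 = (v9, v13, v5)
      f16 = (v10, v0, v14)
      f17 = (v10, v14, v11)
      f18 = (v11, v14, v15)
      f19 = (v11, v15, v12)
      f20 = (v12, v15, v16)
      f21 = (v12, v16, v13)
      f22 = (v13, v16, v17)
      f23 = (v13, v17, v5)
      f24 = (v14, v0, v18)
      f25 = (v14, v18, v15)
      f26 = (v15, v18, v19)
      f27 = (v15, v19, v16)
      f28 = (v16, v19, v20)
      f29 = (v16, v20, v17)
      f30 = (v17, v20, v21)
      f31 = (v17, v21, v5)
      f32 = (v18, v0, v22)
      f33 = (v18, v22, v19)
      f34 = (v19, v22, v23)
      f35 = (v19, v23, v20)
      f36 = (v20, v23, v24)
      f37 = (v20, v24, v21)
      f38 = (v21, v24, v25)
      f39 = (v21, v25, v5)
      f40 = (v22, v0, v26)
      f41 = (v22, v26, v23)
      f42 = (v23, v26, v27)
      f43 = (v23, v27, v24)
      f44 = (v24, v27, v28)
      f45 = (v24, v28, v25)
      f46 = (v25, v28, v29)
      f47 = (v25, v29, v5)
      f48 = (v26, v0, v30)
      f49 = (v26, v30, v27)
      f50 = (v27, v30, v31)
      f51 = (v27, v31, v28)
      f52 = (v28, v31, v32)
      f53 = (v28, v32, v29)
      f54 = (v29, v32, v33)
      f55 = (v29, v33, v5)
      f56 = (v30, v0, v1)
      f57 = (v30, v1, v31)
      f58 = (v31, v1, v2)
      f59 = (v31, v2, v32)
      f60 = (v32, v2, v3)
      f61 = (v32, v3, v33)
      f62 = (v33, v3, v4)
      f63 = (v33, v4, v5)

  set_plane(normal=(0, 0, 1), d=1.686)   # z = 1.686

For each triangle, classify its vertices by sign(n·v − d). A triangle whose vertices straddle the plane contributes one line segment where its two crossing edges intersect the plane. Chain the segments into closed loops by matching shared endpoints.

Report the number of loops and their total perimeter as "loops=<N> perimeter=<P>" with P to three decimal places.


loops=1 perimeter=8.767

Straddling triangles (16 of 64):
  (v3,v8,v4) [--+] → (1.35252, 0.191522, 1.686)–(1.43186, 0, 1.686)  len=0.2073
  (v4,v8,v9) [+-+] → (1.35252, 0.191522, 1.686)–(1.01245, 1.01245, 1.686)  len=0.8886
  (v8,v12,v9) [--+] → (0.820932, 1.09179, 1.686)–(1.01245, 1.01245, 1.686)  len=0.2073
  (v9,v12,v13) [+-+] → (0.820932, 1.09179, 1.686)–(0, 1.43186, 1.686)  len=0.8886
  (v12,v16,v13) [--+] → (-0.191522, 1.35252, 1.686)–(0, 1.43186, 1.686)  len=0.2073
  (v13,v16,v17) [+-+] → (-0.191522, 1.35252, 1.686)–(-1.01245, 1.01245, 1.686)  len=0.8886
  (v16,v20,v17) [--+] → (-1.09179, 0.820932, 1.686)–(-1.01245, 1.01245, 1.686)  len=0.2073
  (v17,v20,v21) [+-+] → (-1.09179, 0.820932, 1.686)–(-1.43186, 0, 1.686)  len=0.8886
  (v20,v24,v21) [--+] → (-1.35252, -0.191522, 1.686)–(-1.43186, 0, 1.686)  len=0.2073
  (v21,v24,v25) [+-+] → (-1.35252, -0.191522, 1.686)–(-1.01245, -1.01245, 1.686)  len=0.8886
  (v24,v28,v25) [--+] → (-0.820932, -1.09179, 1.686)–(-1.01245, -1.01245, 1.686)  len=0.2073
  (v25,v28,v29) [+-+] → (-0.820932, -1.09179, 1.686)–(0, -1.43186, 1.686)  len=0.8886
  (v28,v32,v29) [--+] → (0.191522, -1.35252, 1.686)–(0, -1.43186, 1.686)  len=0.2073
  (v29,v32,v33) [+-+] → (0.191522, -1.35252, 1.686)–(1.01245, -1.01245, 1.686)  len=0.8886
  (v32,v3,v33) [--+] → (1.09179, -0.820932, 1.686)–(1.01245, -1.01245, 1.686)  len=0.2073
  (v33,v3,v4) [+-+] → (1.09179, -0.820932, 1.686)–(1.43186, 0, 1.686)  len=0.8886

Chained into 1 loop(s):
  loop 1: 16 segments, perimeter = 8.7671
Total perimeter = 8.767


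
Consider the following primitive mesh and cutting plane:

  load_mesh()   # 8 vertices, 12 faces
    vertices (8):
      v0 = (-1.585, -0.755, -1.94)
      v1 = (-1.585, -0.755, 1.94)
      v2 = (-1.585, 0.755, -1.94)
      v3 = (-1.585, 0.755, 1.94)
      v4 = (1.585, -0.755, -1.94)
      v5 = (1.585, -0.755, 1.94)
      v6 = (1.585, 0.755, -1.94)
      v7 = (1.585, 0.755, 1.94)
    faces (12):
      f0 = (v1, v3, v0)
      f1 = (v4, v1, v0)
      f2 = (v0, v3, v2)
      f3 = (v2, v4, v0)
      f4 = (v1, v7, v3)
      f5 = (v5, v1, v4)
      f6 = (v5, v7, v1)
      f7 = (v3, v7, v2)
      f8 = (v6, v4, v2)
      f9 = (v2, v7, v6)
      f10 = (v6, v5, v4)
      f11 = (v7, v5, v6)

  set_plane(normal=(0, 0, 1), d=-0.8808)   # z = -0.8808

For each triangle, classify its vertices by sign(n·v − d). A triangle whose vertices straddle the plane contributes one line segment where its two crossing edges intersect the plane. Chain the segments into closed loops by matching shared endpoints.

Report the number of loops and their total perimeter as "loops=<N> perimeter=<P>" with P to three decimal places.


Straddling triangles (8 of 12):
  (v1,v3,v0) [++-] → (-1.585, -0.342786, -0.8808)–(-1.585, -0.755, -0.8808)  len=0.4122
  (v4,v1,v0) [-+-] → (0.719623, -0.755, -0.8808)–(-1.585, -0.755, -0.8808)  len=2.3046
  (v0,v3,v2) [-+-] → (-1.585, -0.342786, -0.8808)–(-1.585, 0.755, -0.8808)  len=1.0978
  (v5,v1,v4) [++-] → (0.719623, -0.755, -0.8808)–(1.585, -0.755, -0.8808)  len=0.8654
  (v3,v7,v2) [++-] → (-0.719623, 0.755, -0.8808)–(-1.585, 0.755, -0.8808)  len=0.8654
  (v2,v7,v6) [-+-] → (-0.719623, 0.755, -0.8808)–(1.585, 0.755, -0.8808)  len=2.3046
  (v6,v5,v4) [-+-] → (1.585, 0.342786, -0.8808)–(1.585, -0.755, -0.8808)  len=1.0978
  (v7,v5,v6) [++-] → (1.585, 0.342786, -0.8808)–(1.585, 0.755, -0.8808)  len=0.4122

Chained into 1 loop(s):
  loop 1: 8 segments, perimeter = 9.3600
Total perimeter = 9.360

loops=1 perimeter=9.360


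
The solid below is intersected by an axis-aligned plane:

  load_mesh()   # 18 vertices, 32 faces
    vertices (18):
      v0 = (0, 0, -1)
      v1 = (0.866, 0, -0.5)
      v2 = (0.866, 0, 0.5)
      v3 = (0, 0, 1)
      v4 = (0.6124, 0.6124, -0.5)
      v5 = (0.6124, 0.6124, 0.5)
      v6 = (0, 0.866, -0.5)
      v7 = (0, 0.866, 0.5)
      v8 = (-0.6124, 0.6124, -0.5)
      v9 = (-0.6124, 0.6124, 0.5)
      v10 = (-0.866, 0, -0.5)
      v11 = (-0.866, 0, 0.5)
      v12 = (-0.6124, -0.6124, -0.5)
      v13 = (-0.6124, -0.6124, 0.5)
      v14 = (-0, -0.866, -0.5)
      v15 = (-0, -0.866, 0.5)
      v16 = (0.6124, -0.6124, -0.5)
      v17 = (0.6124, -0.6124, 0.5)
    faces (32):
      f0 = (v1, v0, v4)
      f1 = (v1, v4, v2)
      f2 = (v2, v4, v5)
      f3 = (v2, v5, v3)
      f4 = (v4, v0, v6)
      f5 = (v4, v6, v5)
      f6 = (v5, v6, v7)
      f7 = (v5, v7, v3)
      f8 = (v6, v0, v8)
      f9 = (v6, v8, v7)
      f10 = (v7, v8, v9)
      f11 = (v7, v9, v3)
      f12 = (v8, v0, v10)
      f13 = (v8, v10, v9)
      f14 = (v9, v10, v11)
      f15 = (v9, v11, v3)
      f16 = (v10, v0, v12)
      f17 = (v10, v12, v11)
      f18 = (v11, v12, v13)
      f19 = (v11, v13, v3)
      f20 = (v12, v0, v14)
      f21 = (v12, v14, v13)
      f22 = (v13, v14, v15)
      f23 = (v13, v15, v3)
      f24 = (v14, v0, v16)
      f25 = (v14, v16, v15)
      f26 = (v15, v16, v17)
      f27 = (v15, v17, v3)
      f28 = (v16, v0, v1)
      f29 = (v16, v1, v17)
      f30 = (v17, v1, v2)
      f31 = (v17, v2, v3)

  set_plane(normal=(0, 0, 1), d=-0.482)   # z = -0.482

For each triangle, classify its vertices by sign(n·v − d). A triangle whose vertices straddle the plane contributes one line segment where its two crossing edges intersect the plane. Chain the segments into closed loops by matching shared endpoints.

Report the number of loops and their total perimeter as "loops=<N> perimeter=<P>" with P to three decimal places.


loops=1 perimeter=5.303

Straddling triangles (16 of 32):
  (v1,v4,v2) [--+] → (0.616965, 0.601377, -0.482)–(0.866, 0, -0.482)  len=0.6509
  (v2,v4,v5) [+-+] → (0.616965, 0.601377, -0.482)–(0.6124, 0.6124, -0.482)  len=0.0119
  (v4,v6,v5) [--+] → (0.0110232, 0.861435, -0.482)–(0.6124, 0.6124, -0.482)  len=0.6509
  (v5,v6,v7) [+-+] → (0.0110232, 0.861435, -0.482)–(0, 0.866, -0.482)  len=0.0119
  (v6,v8,v7) [--+] → (-0.601377, 0.616965, -0.482)–(0, 0.866, -0.482)  len=0.6509
  (v7,v8,v9) [+-+] → (-0.601377, 0.616965, -0.482)–(-0.6124, 0.6124, -0.482)  len=0.0119
  (v8,v10,v9) [--+] → (-0.861435, 0.0110232, -0.482)–(-0.6124, 0.6124, -0.482)  len=0.6509
  (v9,v10,v11) [+-+] → (-0.861435, 0.0110232, -0.482)–(-0.866, 0, -0.482)  len=0.0119
  (v10,v12,v11) [--+] → (-0.616965, -0.601377, -0.482)–(-0.866, 0, -0.482)  len=0.6509
  (v11,v12,v13) [+-+] → (-0.616965, -0.601377, -0.482)–(-0.6124, -0.6124, -0.482)  len=0.0119
  (v12,v14,v13) [--+] → (-0.0110232, -0.861435, -0.482)–(-0.6124, -0.6124, -0.482)  len=0.6509
  (v13,v14,v15) [+-+] → (-0.0110232, -0.861435, -0.482)–(0, -0.866, -0.482)  len=0.0119
  (v14,v16,v15) [--+] → (0.601377, -0.616965, -0.482)–(0, -0.866, -0.482)  len=0.6509
  (v15,v16,v17) [+-+] → (0.601377, -0.616965, -0.482)–(0.6124, -0.6124, -0.482)  len=0.0119
  (v16,v1,v17) [--+] → (0.861435, -0.0110232, -0.482)–(0.6124, -0.6124, -0.482)  len=0.6509
  (v17,v1,v2) [+-+] → (0.861435, -0.0110232, -0.482)–(0.866, 0, -0.482)  len=0.0119

Chained into 1 loop(s):
  loop 1: 16 segments, perimeter = 5.3027
Total perimeter = 5.303


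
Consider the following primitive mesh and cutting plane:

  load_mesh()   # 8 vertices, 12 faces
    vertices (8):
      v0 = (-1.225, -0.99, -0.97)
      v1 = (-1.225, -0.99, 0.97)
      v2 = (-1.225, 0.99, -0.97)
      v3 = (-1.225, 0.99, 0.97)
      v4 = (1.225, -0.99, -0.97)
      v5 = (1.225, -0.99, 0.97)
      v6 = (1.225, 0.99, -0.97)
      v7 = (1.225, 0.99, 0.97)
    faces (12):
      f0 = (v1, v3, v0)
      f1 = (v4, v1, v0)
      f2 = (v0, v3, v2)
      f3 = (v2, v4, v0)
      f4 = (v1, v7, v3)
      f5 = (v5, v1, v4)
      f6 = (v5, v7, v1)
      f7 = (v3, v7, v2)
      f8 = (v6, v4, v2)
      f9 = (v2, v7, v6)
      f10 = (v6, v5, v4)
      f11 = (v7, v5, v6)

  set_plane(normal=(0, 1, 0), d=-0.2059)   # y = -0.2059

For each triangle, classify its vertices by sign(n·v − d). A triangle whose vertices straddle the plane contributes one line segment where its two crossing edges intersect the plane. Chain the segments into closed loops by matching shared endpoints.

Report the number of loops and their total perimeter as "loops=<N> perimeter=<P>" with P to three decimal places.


loops=1 perimeter=8.780

Straddling triangles (8 of 12):
  (v1,v3,v0) [-+-] → (-1.225, -0.2059, 0.97)–(-1.225, -0.2059, -0.20174)  len=1.1717
  (v0,v3,v2) [-++] → (-1.225, -0.2059, -0.20174)–(-1.225, -0.2059, -0.97)  len=0.7683
  (v2,v4,v0) [+--] → (0.254775, -0.2059, -0.97)–(-1.225, -0.2059, -0.97)  len=1.4798
  (v1,v7,v3) [-++] → (-0.254775, -0.2059, 0.97)–(-1.225, -0.2059, 0.97)  len=0.9702
  (v5,v7,v1) [-+-] → (1.225, -0.2059, 0.97)–(-0.254775, -0.2059, 0.97)  len=1.4798
  (v6,v4,v2) [+-+] → (1.225, -0.2059, -0.97)–(0.254775, -0.2059, -0.97)  len=0.9702
  (v6,v5,v4) [+--] → (1.225, -0.2059, 0.20174)–(1.225, -0.2059, -0.97)  len=1.1717
  (v7,v5,v6) [+-+] → (1.225, -0.2059, 0.97)–(1.225, -0.2059, 0.20174)  len=0.7683

Chained into 1 loop(s):
  loop 1: 8 segments, perimeter = 8.7800
Total perimeter = 8.780


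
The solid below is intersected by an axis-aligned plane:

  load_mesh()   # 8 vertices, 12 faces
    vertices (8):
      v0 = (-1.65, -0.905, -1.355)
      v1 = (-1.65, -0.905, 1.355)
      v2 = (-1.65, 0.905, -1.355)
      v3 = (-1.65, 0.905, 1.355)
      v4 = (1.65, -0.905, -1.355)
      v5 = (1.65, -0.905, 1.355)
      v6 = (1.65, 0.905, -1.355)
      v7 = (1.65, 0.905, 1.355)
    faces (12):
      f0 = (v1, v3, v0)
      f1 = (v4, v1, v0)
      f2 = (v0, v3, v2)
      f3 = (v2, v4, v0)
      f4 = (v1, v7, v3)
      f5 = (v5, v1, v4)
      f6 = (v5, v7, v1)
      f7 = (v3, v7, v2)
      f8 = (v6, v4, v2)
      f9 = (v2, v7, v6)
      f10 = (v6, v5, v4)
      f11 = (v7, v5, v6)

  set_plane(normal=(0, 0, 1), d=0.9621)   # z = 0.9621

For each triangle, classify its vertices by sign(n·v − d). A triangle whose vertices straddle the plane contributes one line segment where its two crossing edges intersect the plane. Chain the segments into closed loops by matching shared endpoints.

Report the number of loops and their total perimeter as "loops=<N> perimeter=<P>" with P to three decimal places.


Straddling triangles (8 of 12):
  (v1,v3,v0) [++-] → (-1.65, 0.642583, 0.9621)–(-1.65, -0.905, 0.9621)  len=1.5476
  (v4,v1,v0) [-+-] → (-1.17156, -0.905, 0.9621)–(-1.65, -0.905, 0.9621)  len=0.4784
  (v0,v3,v2) [-+-] → (-1.65, 0.642583, 0.9621)–(-1.65, 0.905, 0.9621)  len=0.2624
  (v5,v1,v4) [++-] → (-1.17156, -0.905, 0.9621)–(1.65, -0.905, 0.9621)  len=2.8216
  (v3,v7,v2) [++-] → (1.17156, 0.905, 0.9621)–(-1.65, 0.905, 0.9621)  len=2.8216
  (v2,v7,v6) [-+-] → (1.17156, 0.905, 0.9621)–(1.65, 0.905, 0.9621)  len=0.4784
  (v6,v5,v4) [-+-] → (1.65, -0.642583, 0.9621)–(1.65, -0.905, 0.9621)  len=0.2624
  (v7,v5,v6) [++-] → (1.65, -0.642583, 0.9621)–(1.65, 0.905, 0.9621)  len=1.5476

Chained into 1 loop(s):
  loop 1: 8 segments, perimeter = 10.2200
Total perimeter = 10.220

loops=1 perimeter=10.220


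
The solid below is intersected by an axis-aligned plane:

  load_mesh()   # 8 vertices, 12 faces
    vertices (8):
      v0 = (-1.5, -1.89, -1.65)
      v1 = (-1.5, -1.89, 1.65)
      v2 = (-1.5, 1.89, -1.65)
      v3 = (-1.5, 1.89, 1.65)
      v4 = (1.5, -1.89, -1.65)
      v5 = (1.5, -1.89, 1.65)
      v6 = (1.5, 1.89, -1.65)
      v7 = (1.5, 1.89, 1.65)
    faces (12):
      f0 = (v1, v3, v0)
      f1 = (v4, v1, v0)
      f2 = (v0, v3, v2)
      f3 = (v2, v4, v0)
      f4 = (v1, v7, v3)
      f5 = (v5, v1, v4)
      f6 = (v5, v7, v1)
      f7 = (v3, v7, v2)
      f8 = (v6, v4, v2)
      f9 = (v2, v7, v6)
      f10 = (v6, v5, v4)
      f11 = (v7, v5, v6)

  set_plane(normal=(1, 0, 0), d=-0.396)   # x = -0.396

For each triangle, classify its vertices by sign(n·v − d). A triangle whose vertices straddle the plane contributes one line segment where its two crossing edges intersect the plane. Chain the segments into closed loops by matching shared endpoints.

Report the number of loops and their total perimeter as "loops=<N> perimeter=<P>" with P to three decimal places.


loops=1 perimeter=14.160

Straddling triangles (8 of 12):
  (v4,v1,v0) [+--] → (-0.396, -1.89, 0.4356)–(-0.396, -1.89, -1.65)  len=2.0856
  (v2,v4,v0) [-+-] → (-0.396, 0.49896, -1.65)–(-0.396, -1.89, -1.65)  len=2.3890
  (v1,v7,v3) [-+-] → (-0.396, -0.49896, 1.65)–(-0.396, 1.89, 1.65)  len=2.3890
  (v5,v1,v4) [+-+] → (-0.396, -1.89, 1.65)–(-0.396, -1.89, 0.4356)  len=1.2144
  (v5,v7,v1) [++-] → (-0.396, -0.49896, 1.65)–(-0.396, -1.89, 1.65)  len=1.3910
  (v3,v7,v2) [-+-] → (-0.396, 1.89, 1.65)–(-0.396, 1.89, -0.4356)  len=2.0856
  (v6,v4,v2) [++-] → (-0.396, 0.49896, -1.65)–(-0.396, 1.89, -1.65)  len=1.3910
  (v2,v7,v6) [-++] → (-0.396, 1.89, -0.4356)–(-0.396, 1.89, -1.65)  len=1.2144

Chained into 1 loop(s):
  loop 1: 8 segments, perimeter = 14.1600
Total perimeter = 14.160


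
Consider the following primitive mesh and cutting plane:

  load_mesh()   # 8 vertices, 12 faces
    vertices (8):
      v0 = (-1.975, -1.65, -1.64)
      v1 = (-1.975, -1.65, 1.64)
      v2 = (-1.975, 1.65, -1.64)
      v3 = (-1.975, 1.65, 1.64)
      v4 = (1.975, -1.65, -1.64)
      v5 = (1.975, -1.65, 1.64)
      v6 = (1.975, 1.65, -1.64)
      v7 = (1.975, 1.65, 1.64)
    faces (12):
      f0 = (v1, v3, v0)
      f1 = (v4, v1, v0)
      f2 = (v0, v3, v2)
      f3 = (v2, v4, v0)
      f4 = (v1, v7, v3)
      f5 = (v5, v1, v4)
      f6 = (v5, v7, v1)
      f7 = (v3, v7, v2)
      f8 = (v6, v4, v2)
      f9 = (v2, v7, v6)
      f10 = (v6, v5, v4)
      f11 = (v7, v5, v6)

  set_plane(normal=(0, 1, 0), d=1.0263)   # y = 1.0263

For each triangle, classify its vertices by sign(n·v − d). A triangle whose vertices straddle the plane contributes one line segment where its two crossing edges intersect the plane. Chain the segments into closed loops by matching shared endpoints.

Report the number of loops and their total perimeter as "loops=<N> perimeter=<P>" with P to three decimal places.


loops=1 perimeter=14.460

Straddling triangles (8 of 12):
  (v1,v3,v0) [-+-] → (-1.975, 1.0263, 1.64)–(-1.975, 1.0263, 1.02008)  len=0.6199
  (v0,v3,v2) [-++] → (-1.975, 1.0263, 1.02008)–(-1.975, 1.0263, -1.64)  len=2.6601
  (v2,v4,v0) [+--] → (-1.22845, 1.0263, -1.64)–(-1.975, 1.0263, -1.64)  len=0.7466
  (v1,v7,v3) [-++] → (1.22845, 1.0263, 1.64)–(-1.975, 1.0263, 1.64)  len=3.2035
  (v5,v7,v1) [-+-] → (1.975, 1.0263, 1.64)–(1.22845, 1.0263, 1.64)  len=0.7466
  (v6,v4,v2) [+-+] → (1.975, 1.0263, -1.64)–(-1.22845, 1.0263, -1.64)  len=3.2035
  (v6,v5,v4) [+--] → (1.975, 1.0263, -1.02008)–(1.975, 1.0263, -1.64)  len=0.6199
  (v7,v5,v6) [+-+] → (1.975, 1.0263, 1.64)–(1.975, 1.0263, -1.02008)  len=2.6601

Chained into 1 loop(s):
  loop 1: 8 segments, perimeter = 14.4600
Total perimeter = 14.460


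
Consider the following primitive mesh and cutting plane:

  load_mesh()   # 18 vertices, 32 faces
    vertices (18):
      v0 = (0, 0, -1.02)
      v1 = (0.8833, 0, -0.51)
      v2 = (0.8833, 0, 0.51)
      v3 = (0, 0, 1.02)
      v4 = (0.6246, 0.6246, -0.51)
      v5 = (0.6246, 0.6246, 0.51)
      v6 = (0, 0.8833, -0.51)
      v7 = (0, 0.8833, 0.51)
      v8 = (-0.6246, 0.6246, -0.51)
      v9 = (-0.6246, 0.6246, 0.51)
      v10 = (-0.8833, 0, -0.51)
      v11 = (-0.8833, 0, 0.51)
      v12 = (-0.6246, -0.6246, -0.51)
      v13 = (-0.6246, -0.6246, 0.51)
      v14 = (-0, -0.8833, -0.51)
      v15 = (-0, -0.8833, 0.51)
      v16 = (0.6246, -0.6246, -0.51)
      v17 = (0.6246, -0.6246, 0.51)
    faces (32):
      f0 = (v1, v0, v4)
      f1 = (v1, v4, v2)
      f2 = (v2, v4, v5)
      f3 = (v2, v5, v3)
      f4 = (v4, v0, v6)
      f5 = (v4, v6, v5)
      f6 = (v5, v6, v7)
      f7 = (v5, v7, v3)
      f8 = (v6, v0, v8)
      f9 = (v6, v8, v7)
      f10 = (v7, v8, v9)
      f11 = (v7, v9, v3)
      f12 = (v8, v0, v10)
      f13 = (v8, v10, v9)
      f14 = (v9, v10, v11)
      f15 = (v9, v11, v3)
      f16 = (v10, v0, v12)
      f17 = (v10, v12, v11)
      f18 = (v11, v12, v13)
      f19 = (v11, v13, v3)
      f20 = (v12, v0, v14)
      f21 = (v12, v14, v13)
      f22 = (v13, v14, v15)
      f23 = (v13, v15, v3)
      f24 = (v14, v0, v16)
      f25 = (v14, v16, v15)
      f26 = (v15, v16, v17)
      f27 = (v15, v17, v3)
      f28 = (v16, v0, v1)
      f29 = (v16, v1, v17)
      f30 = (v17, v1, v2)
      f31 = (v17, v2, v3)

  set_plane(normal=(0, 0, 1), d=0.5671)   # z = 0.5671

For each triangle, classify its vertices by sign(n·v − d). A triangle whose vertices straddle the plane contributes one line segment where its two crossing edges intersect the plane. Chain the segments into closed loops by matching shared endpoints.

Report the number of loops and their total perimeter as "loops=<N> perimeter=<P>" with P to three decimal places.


loops=1 perimeter=4.803

Straddling triangles (8 of 32):
  (v2,v5,v3) [--+] → (0.554669, 0.554669, 0.5671)–(0.784405, 0, 0.5671)  len=0.6004
  (v5,v7,v3) [--+] → (0, 0.784405, 0.5671)–(0.554669, 0.554669, 0.5671)  len=0.6004
  (v7,v9,v3) [--+] → (-0.554669, 0.554669, 0.5671)–(0, 0.784405, 0.5671)  len=0.6004
  (v9,v11,v3) [--+] → (-0.784405, 0, 0.5671)–(-0.554669, 0.554669, 0.5671)  len=0.6004
  (v11,v13,v3) [--+] → (-0.554669, -0.554669, 0.5671)–(-0.784405, 0, 0.5671)  len=0.6004
  (v13,v15,v3) [--+] → (0, -0.784405, 0.5671)–(-0.554669, -0.554669, 0.5671)  len=0.6004
  (v15,v17,v3) [--+] → (0.554669, -0.554669, 0.5671)–(0, -0.784405, 0.5671)  len=0.6004
  (v17,v2,v3) [--+] → (0.784405, 0, 0.5671)–(0.554669, -0.554669, 0.5671)  len=0.6004

Chained into 1 loop(s):
  loop 1: 8 segments, perimeter = 4.8029
Total perimeter = 4.803


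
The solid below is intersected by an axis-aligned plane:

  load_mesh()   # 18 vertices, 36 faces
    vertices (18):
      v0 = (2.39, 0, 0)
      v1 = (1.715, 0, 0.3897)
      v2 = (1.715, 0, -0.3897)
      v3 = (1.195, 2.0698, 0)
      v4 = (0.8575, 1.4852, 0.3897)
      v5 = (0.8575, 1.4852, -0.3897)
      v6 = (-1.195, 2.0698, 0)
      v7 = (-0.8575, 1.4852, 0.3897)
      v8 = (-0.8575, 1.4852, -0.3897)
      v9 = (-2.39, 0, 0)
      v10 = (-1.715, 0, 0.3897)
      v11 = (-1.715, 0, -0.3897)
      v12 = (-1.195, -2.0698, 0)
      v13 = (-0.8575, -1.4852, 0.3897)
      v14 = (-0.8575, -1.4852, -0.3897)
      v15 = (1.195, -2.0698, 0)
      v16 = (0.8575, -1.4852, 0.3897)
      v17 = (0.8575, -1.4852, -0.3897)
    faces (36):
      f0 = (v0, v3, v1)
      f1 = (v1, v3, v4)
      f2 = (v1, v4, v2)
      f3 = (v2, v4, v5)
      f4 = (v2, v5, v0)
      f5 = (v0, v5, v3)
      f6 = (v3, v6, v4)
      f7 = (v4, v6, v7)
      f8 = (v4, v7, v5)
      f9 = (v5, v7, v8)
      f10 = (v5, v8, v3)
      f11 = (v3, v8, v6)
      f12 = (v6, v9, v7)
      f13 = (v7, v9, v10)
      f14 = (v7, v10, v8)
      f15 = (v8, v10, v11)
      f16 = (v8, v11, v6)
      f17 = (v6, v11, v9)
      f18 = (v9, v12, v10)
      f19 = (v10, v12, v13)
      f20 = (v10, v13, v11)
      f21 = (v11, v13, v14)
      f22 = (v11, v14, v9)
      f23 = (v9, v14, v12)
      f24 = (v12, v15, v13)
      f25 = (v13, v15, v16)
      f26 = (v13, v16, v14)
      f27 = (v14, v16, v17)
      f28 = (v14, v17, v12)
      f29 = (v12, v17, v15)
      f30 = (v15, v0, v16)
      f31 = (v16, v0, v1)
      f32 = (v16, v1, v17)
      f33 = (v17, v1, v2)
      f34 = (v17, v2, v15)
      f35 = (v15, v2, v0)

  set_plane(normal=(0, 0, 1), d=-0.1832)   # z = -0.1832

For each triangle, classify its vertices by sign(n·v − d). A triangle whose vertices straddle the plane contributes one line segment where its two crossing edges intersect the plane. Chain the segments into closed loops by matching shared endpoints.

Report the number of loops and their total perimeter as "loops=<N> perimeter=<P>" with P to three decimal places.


loops=2 perimeter=22.726

Straddling triangles (24 of 36):
  (v1,v4,v2) [++-] → (1.48781, 0.3935, -0.1832)–(1.715, 0, -0.1832)  len=0.4544
  (v2,v4,v5) [-+-] → (1.48781, 0.3935, -0.1832)–(0.8575, 1.4852, -0.1832)  len=1.2606
  (v2,v5,v0) [--+] → (1.66956, 0.6982, -0.1832)–(2.07268, 0, -0.1832)  len=0.8062
  (v0,v5,v3) [+-+] → (1.66956, 0.6982, -0.1832)–(1.03634, 1.79498, -0.1832)  len=1.2664
  (v4,v7,v5) [++-] → (0.403115, 1.4852, -0.1832)–(0.8575, 1.4852, -0.1832)  len=0.4544
  (v5,v7,v8) [-+-] → (0.403115, 1.4852, -0.1832)–(-0.8575, 1.4852, -0.1832)  len=1.2606
  (v5,v8,v3) [--+] → (0.230109, 1.79498, -0.1832)–(1.03634, 1.79498, -0.1832)  len=0.8062
  (v3,v8,v6) [+-+] → (0.230109, 1.79498, -0.1832)–(-1.03634, 1.79498, -0.1832)  len=1.2664
  (v7,v10,v8) [++-] → (-1.08469, 1.0917, -0.1832)–(-0.8575, 1.4852, -0.1832)  len=0.4544
  (v8,v10,v11) [-+-] → (-1.08469, 1.0917, -0.1832)–(-1.715, 0, -0.1832)  len=1.2606
  (v8,v11,v6) [--+] → (-1.43945, 1.09678, -0.1832)–(-1.03634, 1.79498, -0.1832)  len=0.8062
  (v6,v11,v9) [+-+] → (-1.43945, 1.09678, -0.1832)–(-2.07268, 0, -0.1832)  len=1.2664
  (v10,v13,v11) [++-] → (-1.48781, -0.3935, -0.1832)–(-1.715, 0, -0.1832)  len=0.4544
  (v11,v13,v14) [-+-] → (-1.48781, -0.3935, -0.1832)–(-0.8575, -1.4852, -0.1832)  len=1.2606
  (v11,v14,v9) [--+] → (-1.66956, -0.6982, -0.1832)–(-2.07268, 0, -0.1832)  len=0.8062
  (v9,v14,v12) [+-+] → (-1.66956, -0.6982, -0.1832)–(-1.03634, -1.79498, -0.1832)  len=1.2664
  (v13,v16,v14) [++-] → (-0.403115, -1.4852, -0.1832)–(-0.8575, -1.4852, -0.1832)  len=0.4544
  (v14,v16,v17) [-+-] → (-0.403115, -1.4852, -0.1832)–(0.8575, -1.4852, -0.1832)  len=1.2606
  (v14,v17,v12) [--+] → (-0.230109, -1.79498, -0.1832)–(-1.03634, -1.79498, -0.1832)  len=0.8062
  (v12,v17,v15) [+-+] → (-0.230109, -1.79498, -0.1832)–(1.03634, -1.79498, -0.1832)  len=1.2664
  (v16,v1,v17) [++-] → (1.08469, -1.0917, -0.1832)–(0.8575, -1.4852, -0.1832)  len=0.4544
  (v17,v1,v2) [-+-] → (1.08469, -1.0917, -0.1832)–(1.715, 0, -0.1832)  len=1.2606
  (v17,v2,v15) [--+] → (1.43945, -1.09678, -0.1832)–(1.03634, -1.79498, -0.1832)  len=0.8062
  (v15,v2,v0) [+-+] → (1.43945, -1.09678, -0.1832)–(2.07268, 0, -0.1832)  len=1.2664

Chained into 2 loop(s):
  loop 1: 12 segments, perimeter = 10.2899
  loop 2: 12 segments, perimeter = 12.4360
Total perimeter = 22.726


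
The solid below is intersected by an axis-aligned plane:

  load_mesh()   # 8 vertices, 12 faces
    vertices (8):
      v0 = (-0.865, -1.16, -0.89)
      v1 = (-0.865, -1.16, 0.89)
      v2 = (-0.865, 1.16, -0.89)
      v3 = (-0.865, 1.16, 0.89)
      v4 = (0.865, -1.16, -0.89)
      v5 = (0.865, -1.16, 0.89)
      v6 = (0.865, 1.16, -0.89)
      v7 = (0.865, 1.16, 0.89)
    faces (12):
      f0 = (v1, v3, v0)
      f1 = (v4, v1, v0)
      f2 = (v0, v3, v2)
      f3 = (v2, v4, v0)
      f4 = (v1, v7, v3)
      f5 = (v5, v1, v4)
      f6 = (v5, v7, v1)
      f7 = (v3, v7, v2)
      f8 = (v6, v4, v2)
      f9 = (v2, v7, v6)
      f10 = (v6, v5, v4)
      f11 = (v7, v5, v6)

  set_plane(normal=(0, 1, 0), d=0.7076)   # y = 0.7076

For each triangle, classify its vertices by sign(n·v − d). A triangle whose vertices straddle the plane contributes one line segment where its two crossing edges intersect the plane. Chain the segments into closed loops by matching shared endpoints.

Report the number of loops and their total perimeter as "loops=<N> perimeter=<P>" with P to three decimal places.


loops=1 perimeter=7.020

Straddling triangles (8 of 12):
  (v1,v3,v0) [-+-] → (-0.865, 0.7076, 0.89)–(-0.865, 0.7076, 0.5429)  len=0.3471
  (v0,v3,v2) [-++] → (-0.865, 0.7076, 0.5429)–(-0.865, 0.7076, -0.89)  len=1.4329
  (v2,v4,v0) [+--] → (-0.52765, 0.7076, -0.89)–(-0.865, 0.7076, -0.89)  len=0.3374
  (v1,v7,v3) [-++] → (0.52765, 0.7076, 0.89)–(-0.865, 0.7076, 0.89)  len=1.3927
  (v5,v7,v1) [-+-] → (0.865, 0.7076, 0.89)–(0.52765, 0.7076, 0.89)  len=0.3374
  (v6,v4,v2) [+-+] → (0.865, 0.7076, -0.89)–(-0.52765, 0.7076, -0.89)  len=1.3927
  (v6,v5,v4) [+--] → (0.865, 0.7076, -0.5429)–(0.865, 0.7076, -0.89)  len=0.3471
  (v7,v5,v6) [+-+] → (0.865, 0.7076, 0.89)–(0.865, 0.7076, -0.5429)  len=1.4329

Chained into 1 loop(s):
  loop 1: 8 segments, perimeter = 7.0200
Total perimeter = 7.020


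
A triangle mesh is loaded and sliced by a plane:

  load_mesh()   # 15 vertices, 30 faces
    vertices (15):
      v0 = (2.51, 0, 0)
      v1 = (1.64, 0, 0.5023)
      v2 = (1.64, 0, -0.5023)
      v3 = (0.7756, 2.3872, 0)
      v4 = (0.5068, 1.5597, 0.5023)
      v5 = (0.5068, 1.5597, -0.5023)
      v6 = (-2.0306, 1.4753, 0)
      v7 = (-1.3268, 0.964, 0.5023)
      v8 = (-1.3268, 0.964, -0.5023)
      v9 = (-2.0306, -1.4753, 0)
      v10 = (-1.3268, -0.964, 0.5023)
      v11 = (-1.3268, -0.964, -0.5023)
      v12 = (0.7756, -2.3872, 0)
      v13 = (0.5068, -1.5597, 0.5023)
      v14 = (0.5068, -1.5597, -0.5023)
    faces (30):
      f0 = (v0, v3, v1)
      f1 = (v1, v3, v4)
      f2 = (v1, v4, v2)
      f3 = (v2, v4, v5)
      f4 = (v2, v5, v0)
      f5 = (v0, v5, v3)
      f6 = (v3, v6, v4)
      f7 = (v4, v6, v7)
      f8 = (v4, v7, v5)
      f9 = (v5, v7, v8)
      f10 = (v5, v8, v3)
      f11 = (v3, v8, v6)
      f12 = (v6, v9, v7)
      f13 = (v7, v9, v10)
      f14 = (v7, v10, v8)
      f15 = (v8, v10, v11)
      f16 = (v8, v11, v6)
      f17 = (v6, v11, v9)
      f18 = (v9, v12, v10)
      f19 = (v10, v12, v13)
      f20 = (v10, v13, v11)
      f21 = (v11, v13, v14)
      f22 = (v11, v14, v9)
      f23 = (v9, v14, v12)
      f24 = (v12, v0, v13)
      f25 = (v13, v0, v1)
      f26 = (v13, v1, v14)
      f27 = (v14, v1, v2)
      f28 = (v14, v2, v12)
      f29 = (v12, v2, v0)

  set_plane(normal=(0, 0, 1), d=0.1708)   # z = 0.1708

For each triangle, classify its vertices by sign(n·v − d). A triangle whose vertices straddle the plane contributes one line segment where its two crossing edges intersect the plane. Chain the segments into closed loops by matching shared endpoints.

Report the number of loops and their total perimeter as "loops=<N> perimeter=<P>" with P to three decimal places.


loops=2 perimeter=22.654

Straddling triangles (20 of 30):
  (v0,v3,v1) [--+] → (1.06953, 1.57547, 0.1708)–(2.21417, 0, 0.1708)  len=1.9474
  (v1,v3,v4) [+-+] → (1.06953, 1.57547, 0.1708)–(0.684198, 2.10582, 0.1708)  len=0.6556
  (v1,v4,v2) [++-] → (0.880736, 1.04503, 0.1708)–(1.64, 0, 0.1708)  len=1.2917
  (v2,v4,v5) [-+-] → (0.880736, 1.04503, 0.1708)–(0.5068, 1.5597, 0.1708)  len=0.6362
  (v3,v6,v4) [--+] → (-1.16779, 1.504, 0.1708)–(0.684198, 2.10582, 0.1708)  len=1.9473
  (v4,v6,v7) [+-+] → (-1.16779, 1.504, 0.1708)–(-1.79128, 1.30144, 0.1708)  len=0.6556
  (v4,v7,v5) [++-] → (-0.721745, 1.16057, 0.1708)–(0.5068, 1.5597, 0.1708)  len=1.2918
  (v5,v7,v8) [-+-] → (-0.721745, 1.16057, 0.1708)–(-1.3268, 0.964, 0.1708)  len=0.6362
  (v6,v9,v7) [--+] → (-1.79128, -0.645851, 0.1708)–(-1.79128, 1.30144, 0.1708)  len=1.9473
  (v7,v9,v10) [+-+] → (-1.79128, -0.645851, 0.1708)–(-1.79128, -1.30144, 0.1708)  len=0.6556
  (v7,v10,v8) [++-] → (-1.3268, -0.327795, 0.1708)–(-1.3268, 0.964, 0.1708)  len=1.2918
  (v8,v10,v11) [-+-] → (-1.3268, -0.327795, 0.1708)–(-1.3268, -0.964, 0.1708)  len=0.6362
  (v9,v12,v10) [--+] → (0.0607087, -1.90326, 0.1708)–(-1.79128, -1.30144, 0.1708)  len=1.9473
  (v10,v12,v13) [+-+] → (0.0607087, -1.90326, 0.1708)–(0.684198, -2.10582, 0.1708)  len=0.6556
  (v10,v13,v11) [++-] → (-0.0982551, -1.36313, 0.1708)–(-1.3268, -0.964, 0.1708)  len=1.2918
  (v11,v13,v14) [-+-] → (-0.0982551, -1.36313, 0.1708)–(0.5068, -1.5597, 0.1708)  len=0.6362
  (v12,v0,v13) [--+] → (1.82884, -0.530354, 0.1708)–(0.684198, -2.10582, 0.1708)  len=1.9474
  (v13,v0,v1) [+-+] → (1.82884, -0.530354, 0.1708)–(2.21417, 0, 0.1708)  len=0.6556
  (v13,v1,v14) [++-] → (1.26606, -0.514673, 0.1708)–(0.5068, -1.5597, 0.1708)  len=1.2917
  (v14,v1,v2) [-+-] → (1.26606, -0.514673, 0.1708)–(1.64, 0, 0.1708)  len=0.6362

Chained into 2 loop(s):
  loop 1: 10 segments, perimeter = 13.0145
  loop 2: 10 segments, perimeter = 9.6397
Total perimeter = 22.654
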